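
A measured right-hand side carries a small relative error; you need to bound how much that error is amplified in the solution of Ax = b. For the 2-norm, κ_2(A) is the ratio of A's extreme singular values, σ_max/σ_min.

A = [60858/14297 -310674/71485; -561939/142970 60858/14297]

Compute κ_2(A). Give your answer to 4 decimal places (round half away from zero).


68.0000

M = AᵀA = [815868081/24304900 -42813603/1215245; -42813603/1215245 224864136/6076225]. tr(M)=81585/1156, det(M)=194481/180625
λ_max, λ_min = (81585/1156 ± √4156473020049/835210000)/2 = 1764/25, 441/28900
κ_2(A) = √(λ_max/λ_min) = √((1764/25) / (441/28900)) = 68.0000


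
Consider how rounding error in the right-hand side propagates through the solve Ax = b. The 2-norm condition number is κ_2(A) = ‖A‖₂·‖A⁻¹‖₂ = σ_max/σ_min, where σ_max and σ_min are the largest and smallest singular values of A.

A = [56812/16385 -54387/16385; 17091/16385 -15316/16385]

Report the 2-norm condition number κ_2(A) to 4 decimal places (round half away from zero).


113.0000

AᵀA = [140788225/10738729 -134064000/10738729; -134064000/10738729 127701025/10738729]; tr = 319250/12769, det = 625/12769
solving λ² − 319250/12769·λ + 625/12769 = 0 gives λ = 25, 25/12769
so κ_2 = √(25 / (25/12769)) = 113.0000


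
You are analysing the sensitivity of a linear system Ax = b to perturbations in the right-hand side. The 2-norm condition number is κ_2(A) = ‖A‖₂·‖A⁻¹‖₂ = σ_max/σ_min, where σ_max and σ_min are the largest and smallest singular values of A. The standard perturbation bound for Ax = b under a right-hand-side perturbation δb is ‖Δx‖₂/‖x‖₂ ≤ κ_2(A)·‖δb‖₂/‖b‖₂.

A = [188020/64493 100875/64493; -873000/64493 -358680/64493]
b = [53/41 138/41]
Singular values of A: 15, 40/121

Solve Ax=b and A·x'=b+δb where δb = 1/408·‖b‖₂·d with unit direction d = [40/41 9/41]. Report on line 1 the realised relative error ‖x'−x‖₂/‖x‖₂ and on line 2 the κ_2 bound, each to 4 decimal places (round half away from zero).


0.0044
0.1112

from the listed singular values, σ₁ = 15, σ_n = 40/121
κ = σ_max/σ_min = 15/(40/121) = 45.3750
perturbation bound = 45.3750·1/408 = 0.1112
solve Ax = b  →  x = [-2.5115 5.5077]
‖b‖₂ = 3.6056 and ‖x‖₂ = 6.0533
with δb = [0.0086 0.0019], A·Δx = δb → ‖Δx‖ = 0.0267
relative error = 0.0044
realised/bound (from unrounded values) ≈ 0.0397


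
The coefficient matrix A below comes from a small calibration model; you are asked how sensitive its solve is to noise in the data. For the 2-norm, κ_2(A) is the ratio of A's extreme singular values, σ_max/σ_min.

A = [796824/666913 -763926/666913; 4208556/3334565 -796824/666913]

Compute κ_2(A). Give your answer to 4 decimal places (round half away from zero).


form AᵀA = [39934786896/13221550225 -7606481904/2644310045; -7606481904/2644310045 1448883972/528862009] with trace 90555156/15721225 and determinant 5184/15721225
eigenvalues of AᵀA: λ = (tr ± √(tr²−4·det))/2 = 144/25, 36/628849
κ_2(A) = √(λ_max/λ_min) = √((144/25) / (36/628849)) = 317.2000

317.2000


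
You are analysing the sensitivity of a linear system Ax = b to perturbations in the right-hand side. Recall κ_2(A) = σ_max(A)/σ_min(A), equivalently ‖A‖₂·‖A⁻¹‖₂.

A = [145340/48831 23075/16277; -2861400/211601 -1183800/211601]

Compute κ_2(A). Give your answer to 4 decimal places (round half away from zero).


89.3250

M = AᵀA = [45959784400/239723289 6382364500/79907763; 6382364500/79907763 887190625/26635921]. tr(M)=319198225/1418481, det(M)=1000000/157609
char-poly roots: 225 and 40000/1418481
so κ_2 = √(225 / (40000/1418481)) = 89.3250


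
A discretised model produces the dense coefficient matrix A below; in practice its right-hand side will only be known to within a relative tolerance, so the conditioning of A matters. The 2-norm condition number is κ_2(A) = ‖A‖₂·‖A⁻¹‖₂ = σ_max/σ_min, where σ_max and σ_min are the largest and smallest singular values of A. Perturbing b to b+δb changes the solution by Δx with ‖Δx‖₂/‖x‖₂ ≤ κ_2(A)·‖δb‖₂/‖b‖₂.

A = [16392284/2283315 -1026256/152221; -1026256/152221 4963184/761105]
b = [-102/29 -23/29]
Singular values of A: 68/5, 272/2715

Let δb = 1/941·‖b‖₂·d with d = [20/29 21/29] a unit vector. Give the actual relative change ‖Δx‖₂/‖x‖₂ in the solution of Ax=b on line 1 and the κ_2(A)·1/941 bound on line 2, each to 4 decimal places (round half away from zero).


from the listed singular values, σ₁ = 68/5, σ_n = 272/2715
κ_2(A) = (68/5) / (272/2715) = 135.7500
κ_2(A)·‖δb‖/‖b‖ = 0.1443
solve Ax = b  →  x = [-20.7581 -21.5828]
‖b‖ = 3.6056, ‖x‖ = 29.9452
re-solving with b+δb shifts x by Δx of norm 0.0382
relative error = 0.0013
realised/bound (from unrounded values) ≈ 0.0089

0.0013
0.1443


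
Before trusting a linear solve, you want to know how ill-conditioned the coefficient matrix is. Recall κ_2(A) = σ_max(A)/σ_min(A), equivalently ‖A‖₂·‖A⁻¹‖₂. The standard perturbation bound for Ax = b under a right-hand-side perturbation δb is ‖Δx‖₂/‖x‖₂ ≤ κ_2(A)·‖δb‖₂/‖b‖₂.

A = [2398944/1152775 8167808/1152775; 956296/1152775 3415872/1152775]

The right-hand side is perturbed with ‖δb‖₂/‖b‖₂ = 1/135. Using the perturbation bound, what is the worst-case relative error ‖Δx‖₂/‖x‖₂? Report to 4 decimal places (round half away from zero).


M = AᵀA = [39464108608/7863255625 135270406656/7863255625; 135270406656/7863255625 463794491392/7863255625]. tr(M)=805213760/12581209, det(M)=1048576/12581209
eigenvalues of AᵀA: λ = (tr ± √(tr²−4·det))/2 = 64, 16384/12581209
σ_max=√64=8, σ_min=√(16384/12581209)=(128/3547) → κ = 221.6875
bound on ‖Δx‖/‖x‖: κ·ε = 221.6875·1/135 = 1.6421

1.6421


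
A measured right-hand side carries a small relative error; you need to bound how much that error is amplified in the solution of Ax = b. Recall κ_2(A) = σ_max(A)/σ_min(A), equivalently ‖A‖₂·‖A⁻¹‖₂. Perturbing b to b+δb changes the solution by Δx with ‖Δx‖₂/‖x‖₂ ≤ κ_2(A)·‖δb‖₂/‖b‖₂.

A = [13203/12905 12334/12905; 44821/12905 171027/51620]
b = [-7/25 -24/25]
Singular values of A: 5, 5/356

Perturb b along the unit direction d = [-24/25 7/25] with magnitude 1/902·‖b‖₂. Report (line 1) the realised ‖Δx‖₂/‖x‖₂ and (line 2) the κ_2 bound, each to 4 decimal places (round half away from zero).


0.3947
0.3947

σ_max = 5, σ_min = 5/356
κ = σ_max/σ_min = 5/(5/356) = 356.0000
bound on ‖Δx‖/‖x‖: κ·ε = 356.0000·1/902 = 0.3947
solve Ax = b  →  x = [-0.1448 -0.1379]
‖b‖ = 1.0000, ‖x‖ = 0.2000
with δb = [-0.0011 0.0003], A·Δx = δb → ‖Δx‖ = 0.0789
realised ‖Δx‖/‖x‖ = 0.3947
so the bound is sharp here: realised error equals the bound


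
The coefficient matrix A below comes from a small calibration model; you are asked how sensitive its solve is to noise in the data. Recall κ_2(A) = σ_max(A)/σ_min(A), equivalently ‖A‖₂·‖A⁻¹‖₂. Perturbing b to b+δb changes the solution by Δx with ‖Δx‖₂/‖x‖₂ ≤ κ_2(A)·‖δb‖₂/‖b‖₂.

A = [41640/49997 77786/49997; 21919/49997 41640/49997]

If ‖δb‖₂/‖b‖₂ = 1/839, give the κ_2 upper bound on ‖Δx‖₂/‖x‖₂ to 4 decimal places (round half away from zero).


0.4124

AᵀA = [7662049/8649481 14365800/8649481; 14365800/8649481 26936164/8649481]; tr = 119717/29929, det = 4/29929
char-poly roots: 4 and 1/29929
so κ_2 = √(4 / (1/29929)) = 346.0000
perturbation bound = 346.0000·1/839 = 0.4124


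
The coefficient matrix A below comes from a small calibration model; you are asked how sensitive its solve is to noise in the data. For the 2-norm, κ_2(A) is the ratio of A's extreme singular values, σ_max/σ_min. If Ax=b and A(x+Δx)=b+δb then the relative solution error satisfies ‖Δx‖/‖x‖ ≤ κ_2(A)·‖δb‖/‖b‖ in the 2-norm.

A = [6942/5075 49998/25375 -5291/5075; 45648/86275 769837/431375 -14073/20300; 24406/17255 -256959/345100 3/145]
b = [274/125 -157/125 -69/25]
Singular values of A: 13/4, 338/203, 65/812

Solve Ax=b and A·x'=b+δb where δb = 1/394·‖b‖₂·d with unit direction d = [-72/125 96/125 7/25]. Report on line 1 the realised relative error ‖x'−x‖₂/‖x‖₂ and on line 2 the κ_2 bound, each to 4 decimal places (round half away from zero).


0.0032
0.1030

largest singular value 13/4, smallest 65/812
κ = σ_max/σ_min = (13/4)/(65/812) = 40.6000
κ_2(A)·‖δb‖/‖b‖ = 0.1030
solve Ax = b  →  x = [-7.7094 -11.9025 -34.7124]
‖b‖ = 3.7417, ‖x‖ = 37.4974
with δb = [-0.0055 0.0073 0.0027], A·Δx = δb → ‖Δx‖ = 0.1186
dividing the unrounded norms, ‖Δx‖/‖x‖ = 0.0032
tightness: 0.0032 against a bound of 0.1030 (unrounded ratio ≈ 0.0307)


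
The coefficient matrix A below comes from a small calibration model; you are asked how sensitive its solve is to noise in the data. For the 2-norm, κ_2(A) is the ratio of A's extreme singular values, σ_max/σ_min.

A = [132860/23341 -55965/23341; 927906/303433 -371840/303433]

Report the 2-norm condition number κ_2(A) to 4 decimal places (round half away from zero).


form AᵀA = [13301592724/318586801 -5541985260/318586801; -5541985260/318586801 2309988625/318586801] with trace 92376221/1885129 and determinant 240100/1885129
λ_max, λ_min = (92376221/1885129 ± √8531555728349241/3553711346641)/2 = 49, 4900/1885129
so κ_2 = √(49 / (4900/1885129)) = 137.3000

137.3000


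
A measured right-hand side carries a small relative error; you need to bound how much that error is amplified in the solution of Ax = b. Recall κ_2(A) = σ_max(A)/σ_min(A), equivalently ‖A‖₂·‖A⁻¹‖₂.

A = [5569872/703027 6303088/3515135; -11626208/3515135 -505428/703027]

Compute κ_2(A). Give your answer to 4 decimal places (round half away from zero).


329.7500

AᵀA = [5389086182656/73113456025 48501307008/2924538241; 48501307008/2924538241 272871922576/73113456025]; tr = 3368208272/43494025, det = 59969536/1087350625
eigenvalues of AᵀA: λ = (tr ± √(tr²−4·det))/2 = 1936/25, 30976/43494025
so κ_2 = √((1936/25) / (30976/43494025)) = 329.7500


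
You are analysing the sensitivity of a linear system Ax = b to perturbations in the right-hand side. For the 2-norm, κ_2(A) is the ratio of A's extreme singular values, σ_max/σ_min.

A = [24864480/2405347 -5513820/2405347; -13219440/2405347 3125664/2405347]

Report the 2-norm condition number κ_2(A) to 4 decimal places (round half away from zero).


172.5500

form AᵀA = [2743930656000/20019703081 -617362611840/20019703081; -617362611840/20019703081 139003413264/20019703081] with trace 1715011344/11909401 and determinant 8294400/11909401
eigenvalues of AᵀA: λ = (tr ± √(tr²−4·det))/2 = 144, 57600/11909401
κ = σ_max/σ_min = 12/(240/3451) = 172.5500


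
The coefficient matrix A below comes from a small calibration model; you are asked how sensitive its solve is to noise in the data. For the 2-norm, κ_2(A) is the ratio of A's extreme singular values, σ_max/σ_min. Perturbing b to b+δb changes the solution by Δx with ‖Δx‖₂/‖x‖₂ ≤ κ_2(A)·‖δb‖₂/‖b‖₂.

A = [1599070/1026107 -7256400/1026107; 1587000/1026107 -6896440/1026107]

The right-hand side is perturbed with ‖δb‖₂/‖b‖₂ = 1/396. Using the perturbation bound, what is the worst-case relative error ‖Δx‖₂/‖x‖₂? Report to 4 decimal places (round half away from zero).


form AᵀA = [6035188900/1251956689 -26811108000/1251956689; -26811108000/1251956689 119163169600/1251956689] with trace 74478500/744769 and determinant 160000/744769
λ_max, λ_min = (74478500/744769 ± √5546570310090000/554680863361)/2 = 100, 1600/744769
so κ_2 = √(100 / (1600/744769)) = 215.7500
worst-case relative error ≤ 215.7500 × 1/396 = 0.5448

0.5448


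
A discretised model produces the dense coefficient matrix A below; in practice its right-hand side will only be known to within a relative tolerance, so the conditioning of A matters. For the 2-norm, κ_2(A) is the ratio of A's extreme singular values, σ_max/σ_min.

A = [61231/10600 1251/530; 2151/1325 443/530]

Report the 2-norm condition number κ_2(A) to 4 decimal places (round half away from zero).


AᵀA = [6472561/179776 673785/44944; 673785/44944 35225/5618]; tr = 7599761/179776, det = 714025/719104
eigenvalues of AᵀA: λ = (tr ± √(tr²−4·det))/2 = 169/4, 4225/179776
κ_2(A) = √(λ_max/λ_min) = √((169/4) / (4225/179776)) = 42.4000

42.4000


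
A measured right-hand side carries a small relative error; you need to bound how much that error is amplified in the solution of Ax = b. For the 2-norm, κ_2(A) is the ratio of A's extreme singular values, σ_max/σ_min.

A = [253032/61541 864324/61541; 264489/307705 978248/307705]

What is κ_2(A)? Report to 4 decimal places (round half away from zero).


225.1500

M = AᵀA = [993803841/56325025 3406470312/56325025; 3406470312/56325025 11679576784/56325025]. tr(M)=506935225/2253001, det(M)=2250000/2253001
λ_max, λ_min = (506935225/2253001 ± √256963045336800625/5076013506001)/2 = 225, 10000/2253001
κ_2(A) = √(λ_max/λ_min) = √(225 / (10000/2253001)) = 225.1500


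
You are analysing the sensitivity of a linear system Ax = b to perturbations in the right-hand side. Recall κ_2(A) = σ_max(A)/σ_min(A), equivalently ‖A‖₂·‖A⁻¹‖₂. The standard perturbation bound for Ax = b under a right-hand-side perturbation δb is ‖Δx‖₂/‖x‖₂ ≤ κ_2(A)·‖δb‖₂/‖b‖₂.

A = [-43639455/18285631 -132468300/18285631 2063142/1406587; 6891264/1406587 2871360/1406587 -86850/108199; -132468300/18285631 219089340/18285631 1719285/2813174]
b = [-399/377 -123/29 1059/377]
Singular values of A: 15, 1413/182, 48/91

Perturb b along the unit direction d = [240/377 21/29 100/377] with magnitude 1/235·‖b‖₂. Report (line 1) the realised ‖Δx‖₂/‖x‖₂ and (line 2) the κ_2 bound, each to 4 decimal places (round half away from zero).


largest singular value 15, smallest 48/91
condition number: 15 ÷ (48/91) = 28.4375
perturbation bound = 28.4375·1/235 = 0.1210
solve Ax = b  →  x = [-1.5774 -0.4406 -5.4640]
2-norm of b is 5.1962; of x, 5.7041
re-solving with b+δb shifts x by Δx of norm 0.0419
dividing the unrounded norms, ‖Δx‖/‖x‖ = 0.0073
so the bound overstates the realised error by a factor of ≈ 16.4664 (computed from the unrounded values)

0.0073
0.1210


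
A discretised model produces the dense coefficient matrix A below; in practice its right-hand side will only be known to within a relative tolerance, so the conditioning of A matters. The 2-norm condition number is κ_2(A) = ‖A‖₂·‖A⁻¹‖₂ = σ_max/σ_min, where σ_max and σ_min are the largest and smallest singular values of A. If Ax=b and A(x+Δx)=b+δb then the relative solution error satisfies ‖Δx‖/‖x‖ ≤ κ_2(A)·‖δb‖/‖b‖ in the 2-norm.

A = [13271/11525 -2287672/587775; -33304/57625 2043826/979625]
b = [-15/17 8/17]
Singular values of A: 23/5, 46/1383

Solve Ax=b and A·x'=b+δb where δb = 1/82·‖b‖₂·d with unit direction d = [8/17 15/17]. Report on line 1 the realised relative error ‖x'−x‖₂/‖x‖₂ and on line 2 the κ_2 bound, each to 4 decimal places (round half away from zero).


largest singular value 23/5, smallest 46/1383
κ = σ_max/σ_min = (23/5)/(46/1383) = 138.3000
perturbation bound = 138.3000·1/82 = 1.6866
solve Ax = b  →  x = [-0.0609 0.2087]
‖b‖₂ = 1.0000 and ‖x‖₂ = 0.2174
δb = ε·‖b‖·d = [0.0057 0.0108]; solving A·Δx = δb gives ‖Δx‖ = 0.3666
relative error = 1.6866
tightness: 1.6866 against a bound of 1.6866; the bound is attained (ratio 1)

1.6866
1.6866


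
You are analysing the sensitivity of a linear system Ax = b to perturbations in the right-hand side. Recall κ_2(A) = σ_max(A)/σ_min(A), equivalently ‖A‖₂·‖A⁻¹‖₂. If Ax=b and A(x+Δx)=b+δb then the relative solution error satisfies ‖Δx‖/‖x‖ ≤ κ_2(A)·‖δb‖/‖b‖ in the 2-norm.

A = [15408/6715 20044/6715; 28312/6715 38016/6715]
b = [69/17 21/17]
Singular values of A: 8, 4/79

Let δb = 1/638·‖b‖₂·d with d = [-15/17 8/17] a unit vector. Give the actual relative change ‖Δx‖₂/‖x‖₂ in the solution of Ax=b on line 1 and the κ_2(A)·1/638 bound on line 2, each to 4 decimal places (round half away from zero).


0.0022
0.2476

largest singular value 8, smallest 4/79
κ_2(A) = 8 / (4/79) = 158.0000
perturbation bound = 158.0000·1/638 = 0.2476
solve Ax = b  →  x = [47.6250 -35.2500]
‖b‖ = 4.2426, ‖x‖ = 59.2512
with δb = [-0.0059 0.0031], A·Δx = δb → ‖Δx‖ = 0.1313
realised ‖Δx‖/‖x‖ = 0.0022
realised/bound (from unrounded values) ≈ 0.0090


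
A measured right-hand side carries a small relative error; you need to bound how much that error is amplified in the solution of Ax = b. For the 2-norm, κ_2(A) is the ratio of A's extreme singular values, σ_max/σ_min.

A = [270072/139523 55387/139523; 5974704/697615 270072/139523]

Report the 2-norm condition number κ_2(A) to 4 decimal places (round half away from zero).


233.4375

form AᵀA = [22320380736/289510225 1004397768/57902045; 1004397768/57902045 45215113/11580409] with trace 13950481/172225 and determinant 20736/172225
eigenvalues of AᵀA: λ = (tr ± √(tr²−4·det))/2 = 81, 256/172225
κ_2(A) = √(λ_max/λ_min) = √(81 / (256/172225)) = 233.4375


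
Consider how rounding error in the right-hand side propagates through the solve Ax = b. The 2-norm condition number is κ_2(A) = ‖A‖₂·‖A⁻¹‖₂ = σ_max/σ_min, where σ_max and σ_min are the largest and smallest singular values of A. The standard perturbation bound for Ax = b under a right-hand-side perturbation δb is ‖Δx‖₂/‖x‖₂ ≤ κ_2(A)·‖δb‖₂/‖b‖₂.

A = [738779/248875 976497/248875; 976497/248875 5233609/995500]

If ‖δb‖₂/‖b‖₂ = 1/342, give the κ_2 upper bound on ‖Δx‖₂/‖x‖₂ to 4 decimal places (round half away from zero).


0.9315

M = AᵀA = [59973632074/2477550625 319850615853/9910202500; 319850615853/9910202500 1705896216841/39640810000]. tr(M)=106618973201/1585632400, det(M)=2825761/63425296
eigenvalues of AᵀA: λ = (tr ± √(tr²−4·det))/2 = 1681/25, 42025/63425296
κ = σ_max/σ_min = (41/5)/(205/7964) = 318.5600
perturbation bound = 318.5600·1/342 = 0.9315


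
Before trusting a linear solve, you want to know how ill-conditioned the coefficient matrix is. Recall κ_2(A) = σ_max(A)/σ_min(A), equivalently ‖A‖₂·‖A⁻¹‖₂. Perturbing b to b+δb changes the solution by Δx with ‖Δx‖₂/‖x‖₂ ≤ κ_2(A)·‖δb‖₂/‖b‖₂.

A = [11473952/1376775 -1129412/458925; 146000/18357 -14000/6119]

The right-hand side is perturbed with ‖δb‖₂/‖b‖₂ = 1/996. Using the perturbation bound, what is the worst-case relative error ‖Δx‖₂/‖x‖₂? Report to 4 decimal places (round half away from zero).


form AᵀA = [299113049344/2253875625 -29080046464/751291875; -29080046464/751291875 2827671184/250430625] with trace 519299344/3606201 and determinant 102400/400689
char-poly roots: 144 and 6400/3606201
κ_2(A) = √(λ_max/λ_min) = √(144 / (6400/3606201)) = 284.8500
κ_2(A)·‖δb‖/‖b‖ = 0.2860

0.2860


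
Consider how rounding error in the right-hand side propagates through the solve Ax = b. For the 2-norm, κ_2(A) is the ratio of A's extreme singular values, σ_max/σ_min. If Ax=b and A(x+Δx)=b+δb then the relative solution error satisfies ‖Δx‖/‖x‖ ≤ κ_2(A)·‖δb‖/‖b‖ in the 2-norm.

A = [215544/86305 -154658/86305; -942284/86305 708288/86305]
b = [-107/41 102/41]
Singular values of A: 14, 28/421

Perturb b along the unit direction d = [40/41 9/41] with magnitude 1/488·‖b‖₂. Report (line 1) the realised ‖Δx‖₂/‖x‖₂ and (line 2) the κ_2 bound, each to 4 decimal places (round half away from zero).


0.0037
0.4314

largest singular value 14, smallest 28/421
κ = σ_max/σ_min = 14/(28/421) = 210.5000
perturbation bound = 210.5000·1/488 = 0.4314
solve Ax = b  →  x = [-18.2143 -23.9286]
‖b‖ = 3.6056, ‖x‖ = 30.0722
δb = ε·‖b‖·d = [0.0072 0.0016]; solving A·Δx = δb gives ‖Δx‖ = 0.1111
relative error = 0.0037
tightness: 0.0037 against a bound of 0.4314 (unrounded ratio ≈ 0.0086)


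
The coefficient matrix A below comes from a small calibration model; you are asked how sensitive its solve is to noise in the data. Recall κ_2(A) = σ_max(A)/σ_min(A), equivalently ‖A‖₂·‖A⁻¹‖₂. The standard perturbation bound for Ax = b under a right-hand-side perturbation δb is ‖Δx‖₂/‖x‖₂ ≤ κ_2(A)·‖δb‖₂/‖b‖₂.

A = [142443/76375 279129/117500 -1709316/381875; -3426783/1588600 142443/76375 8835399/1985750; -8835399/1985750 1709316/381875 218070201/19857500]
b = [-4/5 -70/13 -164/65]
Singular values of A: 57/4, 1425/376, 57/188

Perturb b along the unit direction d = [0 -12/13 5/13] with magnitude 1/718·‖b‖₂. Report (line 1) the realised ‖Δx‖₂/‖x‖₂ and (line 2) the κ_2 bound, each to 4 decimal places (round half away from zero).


largest singular value 57/4, smallest 57/188
condition number: (57/4) ÷ (57/188) = 47.0000
bound on ‖Δx‖/‖x‖: κ·ε = 47.0000·1/718 = 0.0655
solve Ax = b  →  x = [12.2250 -0.5852 4.9619]
2-norm of b is 6.0000; of x, 13.2065
δb = ε·‖b‖·d = [0.0000 -0.0077 0.0032]; solving A·Δx = δb gives ‖Δx‖ = 0.0276
realised ‖Δx‖/‖x‖ = 0.0021
realised/bound (from unrounded values) ≈ 0.0319

0.0021
0.0655


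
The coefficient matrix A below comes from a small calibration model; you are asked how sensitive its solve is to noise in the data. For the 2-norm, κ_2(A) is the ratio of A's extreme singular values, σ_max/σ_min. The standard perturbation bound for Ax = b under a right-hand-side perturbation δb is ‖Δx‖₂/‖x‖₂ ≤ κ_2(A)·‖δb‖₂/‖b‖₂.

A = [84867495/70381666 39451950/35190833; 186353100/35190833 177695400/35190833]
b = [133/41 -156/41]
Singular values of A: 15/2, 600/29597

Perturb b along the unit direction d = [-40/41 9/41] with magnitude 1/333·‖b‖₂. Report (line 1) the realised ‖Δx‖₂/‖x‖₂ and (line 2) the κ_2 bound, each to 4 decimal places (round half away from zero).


largest singular value 15/2, smallest 600/29597
κ_2(A) = (15/2) / (600/29597) = 369.9625
bound on ‖Δx‖/‖x‖: κ·ε = 369.9625·1/333 = 1.1110
solve Ax = b  →  x = [135.7885 -143.1579]
2-norm of b is 5.0000; of x, 197.3137
δb = ε·‖b‖·d = [-0.0146 0.0033]; solving A·Δx = δb gives ‖Δx‖ = 0.7407
relative error = 0.0038
realised/bound (from unrounded values) ≈ 0.0034

0.0038
1.1110


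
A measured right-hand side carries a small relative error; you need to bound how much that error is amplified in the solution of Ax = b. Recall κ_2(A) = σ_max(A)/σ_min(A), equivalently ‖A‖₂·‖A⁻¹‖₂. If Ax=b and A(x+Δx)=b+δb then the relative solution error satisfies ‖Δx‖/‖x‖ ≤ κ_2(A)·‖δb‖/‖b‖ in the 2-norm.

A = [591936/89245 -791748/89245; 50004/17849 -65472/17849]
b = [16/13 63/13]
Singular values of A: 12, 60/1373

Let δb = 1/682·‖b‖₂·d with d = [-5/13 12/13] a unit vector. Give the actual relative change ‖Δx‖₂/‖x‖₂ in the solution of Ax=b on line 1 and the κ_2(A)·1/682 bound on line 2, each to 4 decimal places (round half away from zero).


0.0018
0.4026

largest singular value 12, smallest 60/1373
κ_2(A) = 12 / (60/1373) = 274.6000
perturbation bound = 274.6000·1/682 = 0.4026
solve Ax = b  →  x = [73.3767 54.7200]
‖b‖ = 5.0000, ‖x‖ = 91.5337
re-solving with b+δb shifts x by Δx of norm 0.1678
realised ‖Δx‖/‖x‖ = 0.0018
so the bound overstates the realised error by a factor of ≈ 219.6808 (computed from the unrounded values)


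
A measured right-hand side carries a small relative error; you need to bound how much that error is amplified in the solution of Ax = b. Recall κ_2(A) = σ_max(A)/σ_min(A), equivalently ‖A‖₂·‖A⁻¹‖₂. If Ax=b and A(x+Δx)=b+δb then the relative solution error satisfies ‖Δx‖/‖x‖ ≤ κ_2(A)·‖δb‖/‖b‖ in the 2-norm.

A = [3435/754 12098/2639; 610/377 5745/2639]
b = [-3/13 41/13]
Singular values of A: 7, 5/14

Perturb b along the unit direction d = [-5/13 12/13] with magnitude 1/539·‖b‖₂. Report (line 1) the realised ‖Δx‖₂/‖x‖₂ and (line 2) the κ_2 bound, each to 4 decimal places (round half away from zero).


σ_max = 7, σ_min = 5/14
κ = σ_max/σ_min = 7/(5/14) = 19.6000
worst-case relative error ≤ 19.6000 × 1/539 = 0.0364
solve Ax = b  →  x = [-5.9842 5.8966]
2-norm of b is 3.1623; of x, 8.4012
Δx = A⁻¹·δb where δb = 1/539·3.1623·d; ‖Δx‖ = 0.0164
realised ‖Δx‖/‖x‖ = 0.0020
so the bound overstates the realised error by a factor of ≈ 18.5969 (computed from the unrounded values)

0.0020
0.0364


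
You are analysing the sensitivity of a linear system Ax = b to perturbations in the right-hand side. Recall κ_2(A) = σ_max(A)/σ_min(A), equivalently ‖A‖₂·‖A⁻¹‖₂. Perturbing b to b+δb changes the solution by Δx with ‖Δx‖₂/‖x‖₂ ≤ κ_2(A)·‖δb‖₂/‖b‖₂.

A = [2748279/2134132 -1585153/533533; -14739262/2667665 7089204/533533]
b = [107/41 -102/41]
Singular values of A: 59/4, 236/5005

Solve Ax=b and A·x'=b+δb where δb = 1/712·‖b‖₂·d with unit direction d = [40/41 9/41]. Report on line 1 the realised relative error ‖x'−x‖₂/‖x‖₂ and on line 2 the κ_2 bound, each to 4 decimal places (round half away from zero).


0.0025
0.4393

largest singular value 59/4, smallest 236/5005
κ = σ_max/σ_min = (59/4)/(236/5005) = 312.8125
bound on ‖Δx‖/‖x‖: κ·ε = 312.8125·1/712 = 0.4393
solve Ax = b  →  x = [39.2308 16.1258]
‖b‖ = 3.6056, ‖x‖ = 42.4157
δb = ε·‖b‖·d = [0.0049 0.0011]; solving A·Δx = δb gives ‖Δx‖ = 0.1074
dividing the unrounded norms, ‖Δx‖/‖x‖ = 0.0025
so the bound overstates the realised error by a factor of ≈ 173.5192 (computed from the unrounded values)


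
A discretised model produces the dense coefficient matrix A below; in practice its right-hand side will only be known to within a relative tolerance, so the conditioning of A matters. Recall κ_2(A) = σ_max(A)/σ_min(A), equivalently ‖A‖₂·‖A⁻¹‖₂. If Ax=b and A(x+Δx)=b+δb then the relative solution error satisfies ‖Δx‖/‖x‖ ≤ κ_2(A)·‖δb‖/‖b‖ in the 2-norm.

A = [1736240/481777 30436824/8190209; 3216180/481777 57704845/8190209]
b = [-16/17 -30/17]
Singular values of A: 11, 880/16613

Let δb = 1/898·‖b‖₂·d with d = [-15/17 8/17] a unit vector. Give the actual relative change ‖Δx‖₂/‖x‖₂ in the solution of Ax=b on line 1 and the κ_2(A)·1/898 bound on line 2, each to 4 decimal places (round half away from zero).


0.2313
0.2313

largest singular value 11, smallest 880/16613
κ_2(A) = 11 / (880/16613) = 207.6625
bound on ‖Δx‖/‖x‖: κ·ε = 207.6625·1/898 = 0.2313
solve Ax = b  →  x = [-0.1254 -0.1317]
2-norm of b is 2.0000; of x, 0.1818
Δx = A⁻¹·δb where δb = 1/898·2.0000·d; ‖Δx‖ = 0.0420
realised ‖Δx‖/‖x‖ = 0.2313
tightness: 0.2313 against a bound of 0.2313; the bound is attained (ratio 1)


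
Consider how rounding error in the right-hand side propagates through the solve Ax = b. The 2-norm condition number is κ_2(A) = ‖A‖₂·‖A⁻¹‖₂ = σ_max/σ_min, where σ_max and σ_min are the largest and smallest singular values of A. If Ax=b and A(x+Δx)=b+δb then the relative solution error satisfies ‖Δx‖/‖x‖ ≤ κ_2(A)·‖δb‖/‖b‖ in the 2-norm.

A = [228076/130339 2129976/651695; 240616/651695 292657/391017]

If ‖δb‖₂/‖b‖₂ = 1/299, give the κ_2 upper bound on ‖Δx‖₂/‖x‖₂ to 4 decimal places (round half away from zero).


AᵀA = [808068176/252651025 181773608/30318123; 181773608/30318123 25563582889/2273859225]; tr = 113620057/7868025, det = 2085136/196700625
λ_max, λ_min = (113620057/7868025 ± √516275696333401/2476232696025)/2 = 361/25, 5776/7868025
so κ_2 = √((361/25) / (5776/7868025)) = 140.2500
κ_2(A)·‖δb‖/‖b‖ = 0.4691

0.4691


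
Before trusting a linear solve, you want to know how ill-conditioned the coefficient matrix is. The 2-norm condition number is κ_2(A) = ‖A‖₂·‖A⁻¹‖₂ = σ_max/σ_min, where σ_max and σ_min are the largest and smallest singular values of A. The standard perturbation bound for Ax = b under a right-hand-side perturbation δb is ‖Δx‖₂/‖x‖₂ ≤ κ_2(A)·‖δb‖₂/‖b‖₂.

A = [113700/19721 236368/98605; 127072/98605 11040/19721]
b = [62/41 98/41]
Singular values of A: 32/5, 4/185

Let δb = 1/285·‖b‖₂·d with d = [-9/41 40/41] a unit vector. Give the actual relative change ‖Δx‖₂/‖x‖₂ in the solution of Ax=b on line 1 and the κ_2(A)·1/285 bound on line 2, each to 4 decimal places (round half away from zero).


σ_max = 32/5, σ_min = 4/185
κ_2(A) = (32/5) / (4/185) = 296.0000
worst-case relative error ≤ 296.0000 × 1/285 = 1.0386
solve Ax = b  →  x = [-35.2885 85.5048]
‖b‖ = 2.8284, ‖x‖ = 92.5005
with δb = [-0.0022 0.0097], A·Δx = δb → ‖Δx‖ = 0.4590
dividing the unrounded norms, ‖Δx‖/‖x‖ = 0.0050
realised/bound (from unrounded values) ≈ 0.0048

0.0050
1.0386


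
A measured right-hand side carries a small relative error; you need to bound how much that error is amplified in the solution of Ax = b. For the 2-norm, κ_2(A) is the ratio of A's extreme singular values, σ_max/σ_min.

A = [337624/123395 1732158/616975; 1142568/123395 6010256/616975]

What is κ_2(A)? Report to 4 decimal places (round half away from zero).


M = AᵀA = [56778064000/609053041 59615554320/609053041; 59615554320/609053041 62597677636/609053041]. tr(M)=141944996/724201, det(M)=313600/724201
eigenvalues of AᵀA: λ = (tr ± √(tr²−4·det))/2 = 196, 1600/724201
so κ_2 = √(196 / (1600/724201)) = 297.8500

297.8500


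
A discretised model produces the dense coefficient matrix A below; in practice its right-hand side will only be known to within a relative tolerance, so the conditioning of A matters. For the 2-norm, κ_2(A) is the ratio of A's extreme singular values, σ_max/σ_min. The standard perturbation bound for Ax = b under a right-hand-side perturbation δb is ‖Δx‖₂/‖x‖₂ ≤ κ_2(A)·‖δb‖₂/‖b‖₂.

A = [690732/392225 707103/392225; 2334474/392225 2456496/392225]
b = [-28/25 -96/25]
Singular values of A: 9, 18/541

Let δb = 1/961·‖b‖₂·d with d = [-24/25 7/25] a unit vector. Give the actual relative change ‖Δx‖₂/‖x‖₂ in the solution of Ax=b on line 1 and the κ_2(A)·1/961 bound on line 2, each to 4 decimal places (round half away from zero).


σ_max = 9, σ_min = 18/541
κ = σ_max/σ_min = 9/(18/541) = 270.5000
perturbation bound = 270.5000·1/961 = 0.2815
solve Ax = b  →  x = [-0.3065 -0.3218]
‖b‖₂ = 4.0000 and ‖x‖₂ = 0.4444
δb = ε·‖b‖·d = [-0.0040 0.0012]; solving A·Δx = δb gives ‖Δx‖ = 0.1251
realised ‖Δx‖/‖x‖ = 0.2815
realised/bound = 1 exactly: the bound is attained for this b and d

0.2815
0.2815


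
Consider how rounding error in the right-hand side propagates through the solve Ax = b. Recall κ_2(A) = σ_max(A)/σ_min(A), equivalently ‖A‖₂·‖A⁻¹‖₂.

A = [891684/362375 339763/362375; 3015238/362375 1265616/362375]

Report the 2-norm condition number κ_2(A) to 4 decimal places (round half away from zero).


111.5000

AᵀA = [1216832068/16161925 20278620/646477; 20278620/646477 211350493/16161925]; tr = 109860197/1243225, det = 19518724/31080625
λ_max, λ_min = (109860197/1243225 ± √19304608477401/2472973441)/2 = 2209/25, 8836/1243225
σ_max=√(2209/25)=(47/5), σ_min=√(8836/1243225)=(94/1115) → κ = 111.5000


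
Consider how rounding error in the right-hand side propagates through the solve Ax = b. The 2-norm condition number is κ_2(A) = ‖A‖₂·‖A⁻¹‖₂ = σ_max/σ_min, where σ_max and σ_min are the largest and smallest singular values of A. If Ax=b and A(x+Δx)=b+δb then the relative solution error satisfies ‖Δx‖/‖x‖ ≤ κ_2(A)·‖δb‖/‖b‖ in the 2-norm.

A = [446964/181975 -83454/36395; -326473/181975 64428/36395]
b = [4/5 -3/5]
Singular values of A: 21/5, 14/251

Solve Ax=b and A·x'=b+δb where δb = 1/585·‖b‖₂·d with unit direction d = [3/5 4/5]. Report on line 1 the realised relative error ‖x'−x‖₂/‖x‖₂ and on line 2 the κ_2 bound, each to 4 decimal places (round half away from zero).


0.1287
0.1287

σ_max = 21/5, σ_min = 14/251
condition number: (21/5) ÷ (14/251) = 75.3000
κ_2(A)·‖δb‖/‖b‖ = 0.1287
solve Ax = b  →  x = [0.1724 -0.1642]
2-norm of b is 1.0000; of x, 0.2381
Δx = A⁻¹·δb where δb = 1/585·1.0000·d; ‖Δx‖ = 0.0306
dividing the unrounded norms, ‖Δx‖/‖x‖ = 0.1287
realised/bound = 1 exactly: the bound is attained for this b and d


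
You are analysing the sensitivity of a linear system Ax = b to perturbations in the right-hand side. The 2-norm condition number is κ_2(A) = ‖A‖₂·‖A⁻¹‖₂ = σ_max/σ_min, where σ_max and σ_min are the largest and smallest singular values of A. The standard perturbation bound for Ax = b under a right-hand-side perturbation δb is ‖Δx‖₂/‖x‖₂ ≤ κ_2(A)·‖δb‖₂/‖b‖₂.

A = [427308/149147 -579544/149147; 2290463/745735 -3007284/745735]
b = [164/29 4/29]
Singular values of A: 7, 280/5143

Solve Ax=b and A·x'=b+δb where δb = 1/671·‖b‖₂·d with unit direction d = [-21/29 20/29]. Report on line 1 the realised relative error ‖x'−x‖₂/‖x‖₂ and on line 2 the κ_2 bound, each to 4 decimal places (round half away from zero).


from the listed singular values, σ₁ = 7, σ_n = 280/5143
condition number: 7 ÷ (280/5143) = 128.5750
worst-case relative error ≤ 128.5750 × 1/671 = 0.1916
solve Ax = b  →  x = [-58.4343 -44.5400]
‖b‖ = 5.6569, ‖x‖ = 73.4737
Δx = A⁻¹·δb where δb = 1/671·5.6569·d; ‖Δx‖ = 0.1548
dividing the unrounded norms, ‖Δx‖/‖x‖ = 0.0021
so the bound overstates the realised error by a factor of ≈ 90.9190 (computed from the unrounded values)

0.0021
0.1916


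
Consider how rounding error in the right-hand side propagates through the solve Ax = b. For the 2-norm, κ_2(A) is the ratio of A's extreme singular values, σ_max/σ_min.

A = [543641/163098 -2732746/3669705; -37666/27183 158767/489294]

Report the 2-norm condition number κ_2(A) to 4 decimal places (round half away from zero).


AᵀA = [2051004313/157402116 -5191532752/1770773805; -5191532752/1770773805 210314608681/318739284900]; tr = 1297917413/94806450, det = 1874161/758451600
λ_max, λ_min = (1297917413/94806450 ± √421125192423260836/2247065740400625)/2 = 1369/100, 1369/7584516
σ_max=√(1369/100)=(37/10), σ_min=√(1369/7584516)=(37/2754) → κ = 275.4000

275.4000


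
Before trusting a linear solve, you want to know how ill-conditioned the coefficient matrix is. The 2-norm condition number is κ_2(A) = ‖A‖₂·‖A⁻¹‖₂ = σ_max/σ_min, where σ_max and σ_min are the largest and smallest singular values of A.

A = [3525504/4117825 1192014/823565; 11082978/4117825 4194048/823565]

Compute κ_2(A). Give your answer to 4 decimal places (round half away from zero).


77.5120

AᵀA = [216418527684/27130372369 405479934720/27130372369; 405479934720/27130372369 760437440100/27130372369]; tr = 3380124456/93876721, det = 20250000/93876721
solving λ² − 3380124456/93876721·λ + 20250000/93876721 = 0 gives λ = 36, 562500/93876721
so κ_2 = √(36 / (562500/93876721)) = 77.5120


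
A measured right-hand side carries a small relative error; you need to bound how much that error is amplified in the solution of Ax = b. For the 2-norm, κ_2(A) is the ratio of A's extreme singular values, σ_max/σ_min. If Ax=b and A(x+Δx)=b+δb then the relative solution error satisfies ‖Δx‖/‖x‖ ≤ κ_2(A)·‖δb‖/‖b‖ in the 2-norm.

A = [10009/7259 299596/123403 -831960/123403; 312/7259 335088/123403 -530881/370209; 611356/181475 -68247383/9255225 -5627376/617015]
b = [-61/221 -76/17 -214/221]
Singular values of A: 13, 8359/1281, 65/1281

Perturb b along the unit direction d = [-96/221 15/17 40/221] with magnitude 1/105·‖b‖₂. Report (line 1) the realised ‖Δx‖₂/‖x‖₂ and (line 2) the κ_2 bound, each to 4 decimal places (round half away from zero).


from the listed singular values, σ₁ = 13, σ_n = 65/1281
κ = σ_max/σ_min = 13/(65/1281) = 256.2000
κ_2(A)·‖δb‖/‖b‖ = 2.4400
solve Ax = b  →  x = [-75.6991 -10.6228 -19.2664]
‖b‖ = 4.5826, ‖x‖ = 78.8314
Δx = A⁻¹·δb where δb = 1/105·4.5826·d; ‖Δx‖ = 0.8601
relative error = 0.0109
so the bound overstates the realised error by a factor of ≈ 223.6315 (computed from the unrounded values)

0.0109
2.4400


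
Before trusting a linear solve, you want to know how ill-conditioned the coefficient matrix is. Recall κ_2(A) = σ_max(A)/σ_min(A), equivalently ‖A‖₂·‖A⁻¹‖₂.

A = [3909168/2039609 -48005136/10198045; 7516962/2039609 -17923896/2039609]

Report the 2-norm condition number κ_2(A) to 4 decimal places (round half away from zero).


230.7250

form AᵀA = [19107349524/1107267733 -229259080944/5536338665; -229259080944/5536338665 2751169624128/27681693325] with trace 248373335556/2129361025 and determinant 544195584/2129361025
solving λ² − 248373335556/2129361025·λ + 544195584/2129361025 = 0 gives λ = 2916/25, 186624/85174441
κ = σ_max/σ_min = (54/5)/(432/9229) = 230.7250


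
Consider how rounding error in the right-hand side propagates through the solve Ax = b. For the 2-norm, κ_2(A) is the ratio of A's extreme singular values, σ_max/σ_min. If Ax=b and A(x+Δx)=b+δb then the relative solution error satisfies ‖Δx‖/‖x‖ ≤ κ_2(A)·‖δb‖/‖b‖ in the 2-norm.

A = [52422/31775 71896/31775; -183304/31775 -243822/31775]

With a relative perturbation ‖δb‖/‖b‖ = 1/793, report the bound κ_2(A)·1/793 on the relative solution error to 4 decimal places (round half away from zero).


0.3206

AᵀA = [58157476/1615441 77539968/1615441; 77539968/1615441 103389124/1615441]; tr = 161546600/1615441, det = 250000/1615441
λ_max, λ_min = (161546600/1615441 ± √26095688530560000/2609649624481)/2 = 100, 2500/1615441
so κ_2 = √(100 / (2500/1615441)) = 254.2000
κ_2(A)·‖δb‖/‖b‖ = 0.3206


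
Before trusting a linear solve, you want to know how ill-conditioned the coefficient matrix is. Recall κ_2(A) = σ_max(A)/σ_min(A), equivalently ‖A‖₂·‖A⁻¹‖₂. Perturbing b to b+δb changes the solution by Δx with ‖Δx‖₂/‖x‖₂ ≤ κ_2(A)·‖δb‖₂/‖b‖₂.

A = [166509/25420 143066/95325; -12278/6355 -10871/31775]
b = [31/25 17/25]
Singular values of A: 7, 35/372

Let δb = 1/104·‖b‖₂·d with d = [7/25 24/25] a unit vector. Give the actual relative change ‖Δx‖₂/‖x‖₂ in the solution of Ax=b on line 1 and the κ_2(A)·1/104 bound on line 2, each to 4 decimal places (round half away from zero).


0.0136
0.7154

largest singular value 7, smallest 35/372
condition number: 7 ÷ (35/372) = 74.4000
perturbation bound = 74.4000·1/104 = 0.7154
solve Ax = b  →  x = [-2.1937 10.4007]
2-norm of b is 1.4142; of x, 10.6295
re-solving with b+δb shifts x by Δx of norm 0.1445
dividing the unrounded norms, ‖Δx‖/‖x‖ = 0.0136
realised/bound (from unrounded values) ≈ 0.0190


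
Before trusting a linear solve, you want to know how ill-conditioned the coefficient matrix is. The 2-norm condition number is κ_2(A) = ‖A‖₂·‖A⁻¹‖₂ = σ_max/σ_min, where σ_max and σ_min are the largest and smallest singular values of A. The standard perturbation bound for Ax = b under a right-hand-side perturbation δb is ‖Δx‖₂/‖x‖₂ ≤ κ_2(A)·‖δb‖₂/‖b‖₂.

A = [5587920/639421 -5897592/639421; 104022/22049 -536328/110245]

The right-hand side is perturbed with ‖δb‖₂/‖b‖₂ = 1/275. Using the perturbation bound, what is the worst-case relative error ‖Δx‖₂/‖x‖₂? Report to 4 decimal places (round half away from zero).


M = AᵀA = [139532715396/1414737769 -732510992304/7073688845; -732510992304/7073688845 3845853012096/35368444225]. tr(M)=8720773956/42055225, det(M)=1679616/1682209
eigenvalues of AᵀA: λ = (tr ± √(tr²−4·det))/2 = 5184/25, 8100/1682209
κ_2(A) = √(λ_max/λ_min) = √((5184/25) / (8100/1682209)) = 207.5200
perturbation bound = 207.5200·1/275 = 0.7546

0.7546
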